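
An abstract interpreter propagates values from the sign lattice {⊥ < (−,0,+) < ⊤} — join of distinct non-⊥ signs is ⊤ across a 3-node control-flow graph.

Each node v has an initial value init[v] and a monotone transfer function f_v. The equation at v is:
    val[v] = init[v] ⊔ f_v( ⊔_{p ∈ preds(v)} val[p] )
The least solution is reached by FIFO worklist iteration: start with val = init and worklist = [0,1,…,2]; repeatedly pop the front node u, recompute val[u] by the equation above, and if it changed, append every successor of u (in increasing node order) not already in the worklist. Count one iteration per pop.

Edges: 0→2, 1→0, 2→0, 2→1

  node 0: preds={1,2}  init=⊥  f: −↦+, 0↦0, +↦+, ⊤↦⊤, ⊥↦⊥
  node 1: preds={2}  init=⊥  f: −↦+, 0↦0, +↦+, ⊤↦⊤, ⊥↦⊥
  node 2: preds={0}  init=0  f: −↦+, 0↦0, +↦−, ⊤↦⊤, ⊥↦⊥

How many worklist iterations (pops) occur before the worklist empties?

Trace (4 dequeues):
  [1] u=0 | in 0 | out 0 | prev ⊥ | push {}
  [2] u=1 | in 0 | out 0 | prev ⊥ | push {0}
  [3] u=2 | in 0 | out 0 | ==
  [4] u=0 | in 0 | out 0 | ==

Converged values:
  [0] 0
  [1] 0
  [2] 0

4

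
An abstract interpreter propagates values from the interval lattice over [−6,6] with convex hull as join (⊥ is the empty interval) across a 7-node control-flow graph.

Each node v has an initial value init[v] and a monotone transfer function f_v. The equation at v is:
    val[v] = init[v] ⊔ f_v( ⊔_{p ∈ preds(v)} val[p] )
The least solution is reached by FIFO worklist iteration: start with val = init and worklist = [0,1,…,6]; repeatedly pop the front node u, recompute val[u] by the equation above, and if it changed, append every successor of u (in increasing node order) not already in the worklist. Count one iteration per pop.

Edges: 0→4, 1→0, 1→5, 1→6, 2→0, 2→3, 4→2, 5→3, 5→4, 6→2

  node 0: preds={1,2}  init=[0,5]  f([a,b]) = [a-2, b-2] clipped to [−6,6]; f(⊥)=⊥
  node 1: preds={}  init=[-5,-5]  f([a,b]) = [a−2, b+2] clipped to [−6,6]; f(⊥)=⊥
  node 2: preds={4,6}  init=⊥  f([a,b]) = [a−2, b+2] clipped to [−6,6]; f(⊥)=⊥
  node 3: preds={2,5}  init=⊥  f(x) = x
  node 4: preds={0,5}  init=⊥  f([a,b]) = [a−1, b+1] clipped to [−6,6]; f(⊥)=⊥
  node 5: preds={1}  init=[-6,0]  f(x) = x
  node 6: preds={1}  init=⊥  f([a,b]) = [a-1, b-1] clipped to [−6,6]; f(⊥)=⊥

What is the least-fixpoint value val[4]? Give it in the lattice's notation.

[-6,6]

Worklist (10 pops):
  #1 pop 0: in=[-5,-5] → [-6,5] (was [0,5]); enqueue []
  #2 pop 1: in=⊥ → [-5,-5] (no change)
  #3 pop 2: in=⊥ → ⊥ (no change)
  #4 pop 3: in=[-6,0] → [-6,0] (was ⊥); enqueue []
  #5 pop 4: in=[-6,5] → [-6,6] (was ⊥); enqueue [2]
  #6 pop 5: in=[-5,-5] → [-6,0] (no change)
  #7 pop 6: in=[-5,-5] → [-6,-6] (was ⊥); enqueue []
  #8 pop 2: in=[-6,6] → [-6,6] (was ⊥); enqueue [0,3]
  #9 pop 0: in=[-6,6] → [-6,5] (no change)
  #10 pop 3: in=[-6,6] → [-6,6] (was [-6,0]); enqueue []

Fixpoint:
  val[0] = [-6,5]
  val[1] = [-5,-5]
  val[2] = [-6,6]
  val[3] = [-6,6]
  val[4] = [-6,6]
  val[5] = [-6,0]
  val[6] = [-6,-6]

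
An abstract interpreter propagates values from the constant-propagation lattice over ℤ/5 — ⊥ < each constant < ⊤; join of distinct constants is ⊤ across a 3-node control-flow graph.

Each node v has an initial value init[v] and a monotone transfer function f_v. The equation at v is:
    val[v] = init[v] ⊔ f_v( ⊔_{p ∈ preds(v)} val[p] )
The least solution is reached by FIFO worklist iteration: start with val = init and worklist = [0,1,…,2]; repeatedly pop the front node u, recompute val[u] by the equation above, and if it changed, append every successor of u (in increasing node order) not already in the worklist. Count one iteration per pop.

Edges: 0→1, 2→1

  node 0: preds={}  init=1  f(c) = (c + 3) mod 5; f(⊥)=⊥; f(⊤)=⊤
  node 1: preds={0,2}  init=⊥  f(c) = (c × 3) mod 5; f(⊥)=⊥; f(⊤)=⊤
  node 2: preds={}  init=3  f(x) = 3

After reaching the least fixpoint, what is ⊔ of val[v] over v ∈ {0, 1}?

Trace (3 dequeues):
  [1] u=0 | in ⊥ | out 1 | ==
  [2] u=1 | in ⊤ | out ⊤ | prev ⊥ | push {}
  [3] u=2 | in ⊥ | out 3 | ==

Converged values:
  [0] 1
  [1] ⊤
  [2] 3

⊤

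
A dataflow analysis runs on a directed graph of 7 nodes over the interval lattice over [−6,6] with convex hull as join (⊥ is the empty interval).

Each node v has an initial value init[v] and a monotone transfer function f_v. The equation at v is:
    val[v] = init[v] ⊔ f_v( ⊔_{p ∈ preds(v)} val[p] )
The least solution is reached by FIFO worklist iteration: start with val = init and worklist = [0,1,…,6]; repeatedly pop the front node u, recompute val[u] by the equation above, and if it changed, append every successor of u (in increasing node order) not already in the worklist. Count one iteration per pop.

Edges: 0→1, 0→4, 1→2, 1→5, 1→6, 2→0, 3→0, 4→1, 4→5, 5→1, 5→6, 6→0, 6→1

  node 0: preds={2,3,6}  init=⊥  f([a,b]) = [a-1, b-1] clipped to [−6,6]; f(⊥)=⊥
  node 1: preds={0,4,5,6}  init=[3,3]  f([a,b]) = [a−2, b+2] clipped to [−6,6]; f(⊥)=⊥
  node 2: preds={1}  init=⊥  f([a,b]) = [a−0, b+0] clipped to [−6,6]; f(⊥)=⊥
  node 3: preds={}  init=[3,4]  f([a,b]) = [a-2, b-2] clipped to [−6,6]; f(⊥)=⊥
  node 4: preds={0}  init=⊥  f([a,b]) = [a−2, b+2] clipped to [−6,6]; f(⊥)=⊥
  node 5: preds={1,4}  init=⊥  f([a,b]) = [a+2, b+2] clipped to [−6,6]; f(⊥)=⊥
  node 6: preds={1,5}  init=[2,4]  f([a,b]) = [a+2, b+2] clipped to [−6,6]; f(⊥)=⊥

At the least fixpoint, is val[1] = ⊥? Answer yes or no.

Worklist (24 pops):
  #1 pop 0: in=[2,4] → [1,3] (was ⊥); enqueue []
  #2 pop 1: in=[1,4] → [-1,6] (was [3,3]); enqueue []
  #3 pop 2: in=[-1,6] → [-1,6] (was ⊥); enqueue [0]
  #4 pop 3: in=⊥ → [3,4] (no change)
  #5 pop 4: in=[1,3] → [-1,5] (was ⊥); enqueue [1]
  #6 pop 5: in=[-1,6] → [1,6] (was ⊥); enqueue []
  #7 pop 6: in=[-1,6] → [1,6] (was [2,4]); enqueue []
  #8 pop 0: in=[-1,6] → [-2,5] (was [1,3]); enqueue [4]
  #9 pop 1: in=[-2,6] → [-4,6] (was [-1,6]); enqueue [2,5,6]
  #10 pop 4: in=[-2,5] → [-4,6] (was [-1,5]); enqueue [1]
  #11 pop 2: in=[-4,6] → [-4,6] (was [-1,6]); enqueue [0]
  #12 pop 5: in=[-4,6] → [-2,6] (was [1,6]); enqueue []
  #13 pop 6: in=[-4,6] → [-2,6] (was [1,6]); enqueue []
  #14 pop 1: in=[-4,6] → [-6,6] (was [-4,6]); enqueue [2,5,6]
  #15 pop 0: in=[-4,6] → [-5,5] (was [-2,5]); enqueue [1,4]
  #16 pop 2: in=[-6,6] → [-6,6] (was [-4,6]); enqueue [0]
  #17 pop 5: in=[-6,6] → [-4,6] (was [-2,6]); enqueue []
  #18 pop 6: in=[-6,6] → [-4,6] (was [-2,6]); enqueue []
  #19 pop 1: in=[-5,6] → [-6,6] (no change)
  #20 pop 4: in=[-5,5] → [-6,6] (was [-4,6]); enqueue [1,5]
  #21 pop 0: in=[-6,6] → [-6,5] (was [-5,5]); enqueue [4]
  #22 pop 1: in=[-6,6] → [-6,6] (no change)
  #23 pop 5: in=[-6,6] → [-4,6] (no change)
  #24 pop 4: in=[-6,5] → [-6,6] (no change)

Fixpoint:
  val[0] = [-6,5]
  val[1] = [-6,6]
  val[2] = [-6,6]
  val[3] = [3,4]
  val[4] = [-6,6]
  val[5] = [-4,6]
  val[6] = [-4,6]

no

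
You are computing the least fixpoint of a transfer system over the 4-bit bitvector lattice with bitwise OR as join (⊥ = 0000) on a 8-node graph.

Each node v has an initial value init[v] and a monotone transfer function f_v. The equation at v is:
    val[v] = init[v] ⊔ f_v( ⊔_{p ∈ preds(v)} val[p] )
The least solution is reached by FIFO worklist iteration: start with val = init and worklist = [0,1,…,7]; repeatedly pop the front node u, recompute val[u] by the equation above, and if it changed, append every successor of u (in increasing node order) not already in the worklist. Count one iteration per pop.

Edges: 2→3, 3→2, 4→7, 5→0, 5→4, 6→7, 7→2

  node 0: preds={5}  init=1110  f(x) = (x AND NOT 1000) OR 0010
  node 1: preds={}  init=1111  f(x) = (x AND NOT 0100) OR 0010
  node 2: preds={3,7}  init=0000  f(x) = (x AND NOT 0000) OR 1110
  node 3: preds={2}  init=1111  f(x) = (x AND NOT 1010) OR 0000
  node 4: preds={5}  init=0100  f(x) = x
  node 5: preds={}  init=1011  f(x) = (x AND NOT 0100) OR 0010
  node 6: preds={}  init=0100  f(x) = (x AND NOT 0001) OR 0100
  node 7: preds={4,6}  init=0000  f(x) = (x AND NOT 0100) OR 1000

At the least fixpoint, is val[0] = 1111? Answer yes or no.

Iteration log — 9 steps:
  step 1. node 0  ⊔preds=1011  new=1111  old=1110  +wl: 
  step 2. node 1  ⊔preds=0000  new=1111  stable
  step 3. node 2  ⊔preds=1111  new=1111  old=0000  +wl: 
  step 4. node 3  ⊔preds=1111  new=1111  stable
  step 5. node 4  ⊔preds=1011  new=1111  old=0100  +wl: 
  step 6. node 5  ⊔preds=0000  new=1011  stable
  step 7. node 6  ⊔preds=0000  new=0100  stable
  step 8. node 7  ⊔preds=1111  new=1011  old=0000  +wl: 2
  step 9. node 2  ⊔preds=1111  new=1111  stable

Least fixpoint reached:
  node 0: 1111
  node 1: 1111
  node 2: 1111
  node 3: 1111
  node 4: 1111
  node 5: 1011
  node 6: 0100
  node 7: 1011

yes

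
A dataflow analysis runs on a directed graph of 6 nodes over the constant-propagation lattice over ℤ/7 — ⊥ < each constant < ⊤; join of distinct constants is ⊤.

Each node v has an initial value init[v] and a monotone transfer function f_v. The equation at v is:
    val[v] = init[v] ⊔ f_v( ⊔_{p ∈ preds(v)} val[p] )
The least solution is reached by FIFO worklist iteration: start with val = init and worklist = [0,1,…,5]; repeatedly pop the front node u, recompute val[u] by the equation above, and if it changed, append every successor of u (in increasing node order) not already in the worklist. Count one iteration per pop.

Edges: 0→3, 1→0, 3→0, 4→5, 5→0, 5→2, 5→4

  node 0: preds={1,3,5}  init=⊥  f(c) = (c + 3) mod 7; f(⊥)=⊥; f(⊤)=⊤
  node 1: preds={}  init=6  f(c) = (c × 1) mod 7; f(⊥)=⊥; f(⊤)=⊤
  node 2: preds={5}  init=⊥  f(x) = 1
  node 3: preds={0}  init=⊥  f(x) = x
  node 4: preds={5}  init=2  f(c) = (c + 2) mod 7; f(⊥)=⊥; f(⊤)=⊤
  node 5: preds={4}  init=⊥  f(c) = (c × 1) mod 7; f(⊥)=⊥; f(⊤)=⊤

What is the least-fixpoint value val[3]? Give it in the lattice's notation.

Worklist (14 pops):
  #1 pop 0: in=6 → 2 (was ⊥); enqueue []
  #2 pop 1: in=⊥ → 6 (no change)
  #3 pop 2: in=⊥ → 1 (was ⊥); enqueue []
  #4 pop 3: in=2 → 2 (was ⊥); enqueue [0]
  #5 pop 4: in=⊥ → 2 (no change)
  #6 pop 5: in=2 → 2 (was ⊥); enqueue [2,4]
  #7 pop 0: in=⊤ → ⊤ (was 2); enqueue [3]
  #8 pop 2: in=2 → 1 (no change)
  #9 pop 4: in=2 → ⊤ (was 2); enqueue [5]
  #10 pop 3: in=⊤ → ⊤ (was 2); enqueue [0]
  #11 pop 5: in=⊤ → ⊤ (was 2); enqueue [2,4]
  #12 pop 0: in=⊤ → ⊤ (no change)
  #13 pop 2: in=⊤ → 1 (no change)
  #14 pop 4: in=⊤ → ⊤ (no change)

Fixpoint:
  val[0] = ⊤
  val[1] = 6
  val[2] = 1
  val[3] = ⊤
  val[4] = ⊤
  val[5] = ⊤

⊤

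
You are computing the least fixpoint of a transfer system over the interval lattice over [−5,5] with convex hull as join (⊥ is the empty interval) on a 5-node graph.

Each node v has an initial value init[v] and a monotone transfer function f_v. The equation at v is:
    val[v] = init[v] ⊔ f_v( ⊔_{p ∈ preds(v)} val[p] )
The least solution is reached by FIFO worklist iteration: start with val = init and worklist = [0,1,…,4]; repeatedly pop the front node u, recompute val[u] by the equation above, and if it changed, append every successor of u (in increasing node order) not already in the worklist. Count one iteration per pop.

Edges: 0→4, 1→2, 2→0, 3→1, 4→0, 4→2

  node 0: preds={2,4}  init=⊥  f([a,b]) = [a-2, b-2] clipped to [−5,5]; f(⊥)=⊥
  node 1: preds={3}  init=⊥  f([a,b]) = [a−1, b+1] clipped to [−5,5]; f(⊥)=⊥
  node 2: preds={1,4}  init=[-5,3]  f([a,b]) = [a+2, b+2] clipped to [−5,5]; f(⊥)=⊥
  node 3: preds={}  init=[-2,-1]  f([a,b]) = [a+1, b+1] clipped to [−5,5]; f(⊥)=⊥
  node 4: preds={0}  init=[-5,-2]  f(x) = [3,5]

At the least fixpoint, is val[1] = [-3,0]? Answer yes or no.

Worklist (9 pops):
  #1 pop 0: in=[-5,3] → [-5,1] (was ⊥); enqueue []
  #2 pop 1: in=[-2,-1] → [-3,0] (was ⊥); enqueue []
  #3 pop 2: in=[-5,0] → [-5,3] (no change)
  #4 pop 3: in=⊥ → [-2,-1] (no change)
  #5 pop 4: in=[-5,1] → [-5,5] (was [-5,-2]); enqueue [0,2]
  #6 pop 0: in=[-5,5] → [-5,3] (was [-5,1]); enqueue [4]
  #7 pop 2: in=[-5,5] → [-5,5] (was [-5,3]); enqueue [0]
  #8 pop 4: in=[-5,3] → [-5,5] (no change)
  #9 pop 0: in=[-5,5] → [-5,3] (no change)

Fixpoint:
  val[0] = [-5,3]
  val[1] = [-3,0]
  val[2] = [-5,5]
  val[3] = [-2,-1]
  val[4] = [-5,5]

yes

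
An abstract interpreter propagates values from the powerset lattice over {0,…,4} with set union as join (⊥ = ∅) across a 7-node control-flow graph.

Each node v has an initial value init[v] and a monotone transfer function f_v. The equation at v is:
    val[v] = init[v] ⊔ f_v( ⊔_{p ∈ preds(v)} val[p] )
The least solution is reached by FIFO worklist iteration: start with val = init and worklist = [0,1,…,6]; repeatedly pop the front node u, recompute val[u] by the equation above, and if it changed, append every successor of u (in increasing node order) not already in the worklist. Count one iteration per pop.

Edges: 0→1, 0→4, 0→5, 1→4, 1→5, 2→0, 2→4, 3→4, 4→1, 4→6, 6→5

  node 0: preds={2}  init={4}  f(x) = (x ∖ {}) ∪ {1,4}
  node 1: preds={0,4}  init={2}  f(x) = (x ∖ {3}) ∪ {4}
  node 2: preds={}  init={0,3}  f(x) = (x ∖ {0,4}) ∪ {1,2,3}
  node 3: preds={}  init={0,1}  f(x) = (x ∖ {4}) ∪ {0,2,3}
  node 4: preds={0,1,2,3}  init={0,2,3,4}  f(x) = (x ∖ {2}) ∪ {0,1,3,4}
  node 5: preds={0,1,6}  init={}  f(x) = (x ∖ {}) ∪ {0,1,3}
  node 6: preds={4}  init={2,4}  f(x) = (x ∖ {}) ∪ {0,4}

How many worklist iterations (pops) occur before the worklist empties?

11

Trace (11 dequeues):
  [1] u=0 | in {0,3} | out {0,1,3,4} | prev {4} | push {}
  [2] u=1 | in {0,1,2,3,4} | out {0,1,2,4} | prev {2} | push {}
  [3] u=2 | in {} | out {0,1,2,3} | prev {0,3} | push {0}
  [4] u=3 | in {} | out {0,1,2,3} | prev {0,1} | push {}
  [5] u=4 | in {0,1,2,3,4} | out {0,1,2,3,4} | prev {0,2,3,4} | push {1}
  [6] u=5 | in {0,1,2,3,4} | out {0,1,2,3,4} | prev {} | push {}
  [7] u=6 | in {0,1,2,3,4} | out {0,1,2,3,4} | prev {2,4} | push {5}
  [8] u=0 | in {0,1,2,3} | out {0,1,2,3,4} | prev {0,1,3,4} | push {4}
  [9] u=1 | in {0,1,2,3,4} | out {0,1,2,4} | ==
  [10] u=5 | in {0,1,2,3,4} | out {0,1,2,3,4} | ==
  [11] u=4 | in {0,1,2,3,4} | out {0,1,2,3,4} | ==

Converged values:
  [0] {0,1,2,3,4}
  [1] {0,1,2,4}
  [2] {0,1,2,3}
  [3] {0,1,2,3}
  [4] {0,1,2,3,4}
  [5] {0,1,2,3,4}
  [6] {0,1,2,3,4}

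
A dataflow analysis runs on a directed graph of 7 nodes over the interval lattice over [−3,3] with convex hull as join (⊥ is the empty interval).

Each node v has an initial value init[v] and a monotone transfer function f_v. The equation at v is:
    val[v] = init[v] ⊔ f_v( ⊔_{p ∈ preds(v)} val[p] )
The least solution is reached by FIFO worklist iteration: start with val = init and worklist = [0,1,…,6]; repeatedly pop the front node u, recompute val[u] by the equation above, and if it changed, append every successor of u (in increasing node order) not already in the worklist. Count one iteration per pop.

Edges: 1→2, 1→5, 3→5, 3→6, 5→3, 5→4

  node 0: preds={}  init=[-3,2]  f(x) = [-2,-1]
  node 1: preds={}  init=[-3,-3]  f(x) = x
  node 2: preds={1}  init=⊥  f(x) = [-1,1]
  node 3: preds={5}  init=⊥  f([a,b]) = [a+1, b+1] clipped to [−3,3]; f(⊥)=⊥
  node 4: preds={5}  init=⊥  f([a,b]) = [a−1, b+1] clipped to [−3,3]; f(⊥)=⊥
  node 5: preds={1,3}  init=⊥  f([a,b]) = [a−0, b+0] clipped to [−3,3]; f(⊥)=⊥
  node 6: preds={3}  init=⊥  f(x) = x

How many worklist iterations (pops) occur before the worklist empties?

Trace (33 dequeues):
  [1] u=0 | in ⊥ | out [-3,2] | ==
  [2] u=1 | in ⊥ | out [-3,-3] | ==
  [3] u=2 | in [-3,-3] | out [-1,1] | prev ⊥ | push {}
  [4] u=3 | in ⊥ | out ⊥ | ==
  [5] u=4 | in ⊥ | out ⊥ | ==
  [6] u=5 | in [-3,-3] | out [-3,-3] | prev ⊥ | push {3,4}
  [7] u=6 | in ⊥ | out ⊥ | ==
  [8] u=3 | in [-3,-3] | out [-2,-2] | prev ⊥ | push {5,6}
  [9] u=4 | in [-3,-3] | out [-3,-2] | prev ⊥ | push {}
  [10] u=5 | in [-3,-2] | out [-3,-2] | prev [-3,-3] | push {3,4}
  [11] u=6 | in [-2,-2] | out [-2,-2] | prev ⊥ | push {}
  [12] u=3 | in [-3,-2] | out [-2,-1] | prev [-2,-2] | push {5,6}
  [13] u=4 | in [-3,-2] | out [-3,-1] | prev [-3,-2] | push {}
  [14] u=5 | in [-3,-1] | out [-3,-1] | prev [-3,-2] | push {3,4}
  [15] u=6 | in [-2,-1] | out [-2,-1] | prev [-2,-2] | push {}
  [16] u=3 | in [-3,-1] | out [-2,0] | prev [-2,-1] | push {5,6}
  [17] u=4 | in [-3,-1] | out [-3,0] | prev [-3,-1] | push {}
  [18] u=5 | in [-3,0] | out [-3,0] | prev [-3,-1] | push {3,4}
  [19] u=6 | in [-2,0] | out [-2,0] | prev [-2,-1] | push {}
  [20] u=3 | in [-3,0] | out [-2,1] | prev [-2,0] | push {5,6}
  [21] u=4 | in [-3,0] | out [-3,1] | prev [-3,0] | push {}
  [22] u=5 | in [-3,1] | out [-3,1] | prev [-3,0] | push {3,4}
  [23] u=6 | in [-2,1] | out [-2,1] | prev [-2,0] | push {}
  [24] u=3 | in [-3,1] | out [-2,2] | prev [-2,1] | push {5,6}
  [25] u=4 | in [-3,1] | out [-3,2] | prev [-3,1] | push {}
  [26] u=5 | in [-3,2] | out [-3,2] | prev [-3,1] | push {3,4}
  [27] u=6 | in [-2,2] | out [-2,2] | prev [-2,1] | push {}
  [28] u=3 | in [-3,2] | out [-2,3] | prev [-2,2] | push {5,6}
  [29] u=4 | in [-3,2] | out [-3,3] | prev [-3,2] | push {}
  [30] u=5 | in [-3,3] | out [-3,3] | prev [-3,2] | push {3,4}
  [31] u=6 | in [-2,3] | out [-2,3] | prev [-2,2] | push {}
  [32] u=3 | in [-3,3] | out [-2,3] | ==
  [33] u=4 | in [-3,3] | out [-3,3] | ==

Converged values:
  [0] [-3,2]
  [1] [-3,-3]
  [2] [-1,1]
  [3] [-2,3]
  [4] [-3,3]
  [5] [-3,3]
  [6] [-2,3]

33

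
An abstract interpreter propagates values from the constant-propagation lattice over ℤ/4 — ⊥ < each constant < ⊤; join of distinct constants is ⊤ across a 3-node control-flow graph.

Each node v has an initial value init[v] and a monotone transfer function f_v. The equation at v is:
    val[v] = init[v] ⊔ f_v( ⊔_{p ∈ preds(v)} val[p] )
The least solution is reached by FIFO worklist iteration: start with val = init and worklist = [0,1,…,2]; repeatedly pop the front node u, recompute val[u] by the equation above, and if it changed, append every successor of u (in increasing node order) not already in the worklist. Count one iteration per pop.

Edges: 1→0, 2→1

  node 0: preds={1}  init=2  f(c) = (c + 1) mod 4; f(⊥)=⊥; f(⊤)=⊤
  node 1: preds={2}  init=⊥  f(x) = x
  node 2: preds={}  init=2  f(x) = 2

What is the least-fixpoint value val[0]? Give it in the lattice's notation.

⊤

Trace (4 dequeues):
  [1] u=0 | in ⊥ | out 2 | ==
  [2] u=1 | in 2 | out 2 | prev ⊥ | push {0}
  [3] u=2 | in ⊥ | out 2 | ==
  [4] u=0 | in 2 | out ⊤ | prev 2 | push {}

Converged values:
  [0] ⊤
  [1] 2
  [2] 2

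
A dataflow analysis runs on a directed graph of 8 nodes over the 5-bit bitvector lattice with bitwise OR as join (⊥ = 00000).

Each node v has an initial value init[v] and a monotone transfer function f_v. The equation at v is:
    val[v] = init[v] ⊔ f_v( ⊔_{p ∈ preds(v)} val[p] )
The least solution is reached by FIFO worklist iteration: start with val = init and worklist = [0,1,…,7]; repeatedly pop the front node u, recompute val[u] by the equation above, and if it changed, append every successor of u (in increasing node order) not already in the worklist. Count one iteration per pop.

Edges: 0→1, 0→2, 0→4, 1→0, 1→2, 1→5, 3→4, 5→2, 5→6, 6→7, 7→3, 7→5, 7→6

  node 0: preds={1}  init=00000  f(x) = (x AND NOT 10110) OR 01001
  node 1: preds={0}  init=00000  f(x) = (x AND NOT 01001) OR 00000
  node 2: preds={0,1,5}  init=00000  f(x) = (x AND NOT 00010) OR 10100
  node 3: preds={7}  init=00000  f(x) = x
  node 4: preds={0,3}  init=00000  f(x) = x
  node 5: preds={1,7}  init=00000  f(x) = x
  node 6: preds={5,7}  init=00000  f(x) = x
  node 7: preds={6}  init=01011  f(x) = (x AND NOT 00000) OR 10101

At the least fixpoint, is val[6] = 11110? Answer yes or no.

no

Worklist (15 pops):
  #1 pop 0: in=00000 → 01001 (was 00000); enqueue []
  #2 pop 1: in=01001 → 00000 (no change)
  #3 pop 2: in=01001 → 11101 (was 00000); enqueue []
  #4 pop 3: in=01011 → 01011 (was 00000); enqueue []
  #5 pop 4: in=01011 → 01011 (was 00000); enqueue []
  #6 pop 5: in=01011 → 01011 (was 00000); enqueue [2]
  #7 pop 6: in=01011 → 01011 (was 00000); enqueue []
  #8 pop 7: in=01011 → 11111 (was 01011); enqueue [3,5,6]
  #9 pop 2: in=01011 → 11101 (no change)
  #10 pop 3: in=11111 → 11111 (was 01011); enqueue [4]
  #11 pop 5: in=11111 → 11111 (was 01011); enqueue [2]
  #12 pop 6: in=11111 → 11111 (was 01011); enqueue [7]
  #13 pop 4: in=11111 → 11111 (was 01011); enqueue []
  #14 pop 2: in=11111 → 11101 (no change)
  #15 pop 7: in=11111 → 11111 (no change)

Fixpoint:
  val[0] = 01001
  val[1] = 00000
  val[2] = 11101
  val[3] = 11111
  val[4] = 11111
  val[5] = 11111
  val[6] = 11111
  val[7] = 11111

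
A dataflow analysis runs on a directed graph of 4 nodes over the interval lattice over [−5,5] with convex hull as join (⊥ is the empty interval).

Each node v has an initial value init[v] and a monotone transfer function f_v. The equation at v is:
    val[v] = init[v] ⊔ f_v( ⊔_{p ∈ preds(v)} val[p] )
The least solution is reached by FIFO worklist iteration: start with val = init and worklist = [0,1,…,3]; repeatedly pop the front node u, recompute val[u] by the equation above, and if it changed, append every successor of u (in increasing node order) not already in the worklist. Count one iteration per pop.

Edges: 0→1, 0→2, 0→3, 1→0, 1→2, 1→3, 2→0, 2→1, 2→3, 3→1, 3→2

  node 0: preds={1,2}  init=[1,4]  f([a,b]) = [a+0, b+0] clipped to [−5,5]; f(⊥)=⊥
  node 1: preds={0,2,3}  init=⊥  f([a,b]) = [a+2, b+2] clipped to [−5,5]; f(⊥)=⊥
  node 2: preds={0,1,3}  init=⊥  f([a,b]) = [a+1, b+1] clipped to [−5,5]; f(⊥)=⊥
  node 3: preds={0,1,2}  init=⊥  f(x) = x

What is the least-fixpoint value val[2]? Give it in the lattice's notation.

Iteration log — 8 steps:
  step 1. node 0  ⊔preds=⊥  new=[1,4]  stable
  step 2. node 1  ⊔preds=[1,4]  new=[3,5]  old=⊥  +wl: 0
  step 3. node 2  ⊔preds=[1,5]  new=[2,5]  old=⊥  +wl: 1
  step 4. node 3  ⊔preds=[1,5]  new=[1,5]  old=⊥  +wl: 2
  step 5. node 0  ⊔preds=[2,5]  new=[1,5]  old=[1,4]  +wl: 3
  step 6. node 1  ⊔preds=[1,5]  new=[3,5]  stable
  step 7. node 2  ⊔preds=[1,5]  new=[2,5]  stable
  step 8. node 3  ⊔preds=[1,5]  new=[1,5]  stable

Least fixpoint reached:
  node 0: [1,5]
  node 1: [3,5]
  node 2: [2,5]
  node 3: [1,5]

[2,5]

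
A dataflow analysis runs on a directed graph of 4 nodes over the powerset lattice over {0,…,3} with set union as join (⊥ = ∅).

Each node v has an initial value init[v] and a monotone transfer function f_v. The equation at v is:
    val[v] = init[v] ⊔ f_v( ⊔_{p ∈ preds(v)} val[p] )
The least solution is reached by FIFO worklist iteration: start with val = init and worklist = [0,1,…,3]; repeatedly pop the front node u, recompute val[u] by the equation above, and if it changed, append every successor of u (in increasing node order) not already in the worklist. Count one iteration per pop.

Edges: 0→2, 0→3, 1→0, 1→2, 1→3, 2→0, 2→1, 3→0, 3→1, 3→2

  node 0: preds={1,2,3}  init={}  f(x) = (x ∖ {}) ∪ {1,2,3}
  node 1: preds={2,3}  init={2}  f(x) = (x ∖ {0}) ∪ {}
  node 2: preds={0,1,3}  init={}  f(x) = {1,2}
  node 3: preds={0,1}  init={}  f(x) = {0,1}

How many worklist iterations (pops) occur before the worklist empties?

9

Iteration log — 9 steps:
  step 1. node 0  ⊔preds={2}  new={1,2,3}  old={}  +wl: 
  step 2. node 1  ⊔preds={}  new={2}  stable
  step 3. node 2  ⊔preds={1,2,3}  new={1,2}  old={}  +wl: 0,1
  step 4. node 3  ⊔preds={1,2,3}  new={0,1}  old={}  +wl: 2
  step 5. node 0  ⊔preds={0,1,2}  new={0,1,2,3}  old={1,2,3}  +wl: 3
  step 6. node 1  ⊔preds={0,1,2}  new={1,2}  old={2}  +wl: 0
  step 7. node 2  ⊔preds={0,1,2,3}  new={1,2}  stable
  step 8. node 3  ⊔preds={0,1,2,3}  new={0,1}  stable
  step 9. node 0  ⊔preds={0,1,2}  new={0,1,2,3}  stable

Least fixpoint reached:
  node 0: {0,1,2,3}
  node 1: {1,2}
  node 2: {1,2}
  node 3: {0,1}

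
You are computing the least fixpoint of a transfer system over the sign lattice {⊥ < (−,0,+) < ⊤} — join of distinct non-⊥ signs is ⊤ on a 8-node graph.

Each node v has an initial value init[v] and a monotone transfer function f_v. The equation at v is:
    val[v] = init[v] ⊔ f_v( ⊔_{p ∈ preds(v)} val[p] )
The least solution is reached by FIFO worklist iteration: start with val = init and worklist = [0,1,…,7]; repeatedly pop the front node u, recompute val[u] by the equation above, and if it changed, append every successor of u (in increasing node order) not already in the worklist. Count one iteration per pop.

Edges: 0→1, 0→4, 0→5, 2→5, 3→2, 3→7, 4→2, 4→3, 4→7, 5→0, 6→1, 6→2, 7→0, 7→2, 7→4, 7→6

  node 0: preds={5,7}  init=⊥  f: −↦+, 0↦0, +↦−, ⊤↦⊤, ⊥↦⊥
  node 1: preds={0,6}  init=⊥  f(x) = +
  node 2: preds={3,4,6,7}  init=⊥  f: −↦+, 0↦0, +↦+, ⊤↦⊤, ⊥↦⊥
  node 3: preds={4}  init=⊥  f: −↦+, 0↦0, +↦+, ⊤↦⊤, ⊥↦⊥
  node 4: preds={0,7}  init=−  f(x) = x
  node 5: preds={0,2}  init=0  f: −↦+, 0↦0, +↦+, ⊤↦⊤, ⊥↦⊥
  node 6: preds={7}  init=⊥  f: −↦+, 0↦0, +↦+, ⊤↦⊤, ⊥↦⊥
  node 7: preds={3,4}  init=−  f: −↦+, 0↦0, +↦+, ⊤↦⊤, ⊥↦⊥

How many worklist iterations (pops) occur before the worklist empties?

18

Trace (18 dequeues):
  [1] u=0 | in ⊤ | out ⊤ | prev ⊥ | push {}
  [2] u=1 | in ⊤ | out + | prev ⊥ | push {}
  [3] u=2 | in − | out + | prev ⊥ | push {}
  [4] u=3 | in − | out + | prev ⊥ | push {2}
  [5] u=4 | in ⊤ | out ⊤ | prev − | push {3}
  [6] u=5 | in ⊤ | out ⊤ | prev 0 | push {0}
  [7] u=6 | in − | out + | prev ⊥ | push {1}
  [8] u=7 | in ⊤ | out ⊤ | prev − | push {4,6}
  [9] u=2 | in ⊤ | out ⊤ | prev + | push {5}
  [10] u=3 | in ⊤ | out ⊤ | prev + | push {2,7}
  [11] u=0 | in ⊤ | out ⊤ | ==
  [12] u=1 | in ⊤ | out + | ==
  [13] u=4 | in ⊤ | out ⊤ | ==
  [14] u=6 | in ⊤ | out ⊤ | prev + | push {1}
  [15] u=5 | in ⊤ | out ⊤ | ==
  [16] u=2 | in ⊤ | out ⊤ | ==
  [17] u=7 | in ⊤ | out ⊤ | ==
  [18] u=1 | in ⊤ | out + | ==

Converged values:
  [0] ⊤
  [1] +
  [2] ⊤
  [3] ⊤
  [4] ⊤
  [5] ⊤
  [6] ⊤
  [7] ⊤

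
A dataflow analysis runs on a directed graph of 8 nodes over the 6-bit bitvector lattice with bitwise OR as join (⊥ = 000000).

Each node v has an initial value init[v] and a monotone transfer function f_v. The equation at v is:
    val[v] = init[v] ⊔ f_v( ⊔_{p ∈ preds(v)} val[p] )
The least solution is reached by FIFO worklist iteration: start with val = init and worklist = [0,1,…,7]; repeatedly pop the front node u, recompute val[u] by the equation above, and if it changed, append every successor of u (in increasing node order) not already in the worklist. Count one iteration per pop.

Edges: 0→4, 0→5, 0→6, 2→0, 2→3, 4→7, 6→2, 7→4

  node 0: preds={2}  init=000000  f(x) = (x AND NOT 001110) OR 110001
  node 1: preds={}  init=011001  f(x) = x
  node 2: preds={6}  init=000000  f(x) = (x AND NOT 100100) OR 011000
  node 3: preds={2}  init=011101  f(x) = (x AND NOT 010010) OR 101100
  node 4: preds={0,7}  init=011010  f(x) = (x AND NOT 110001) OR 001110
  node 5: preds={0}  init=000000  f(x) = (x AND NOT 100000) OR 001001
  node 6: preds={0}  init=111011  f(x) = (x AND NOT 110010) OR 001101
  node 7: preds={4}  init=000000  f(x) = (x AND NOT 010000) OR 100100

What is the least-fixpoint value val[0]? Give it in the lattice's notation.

110001

Iteration log — 11 steps:
  step 1. node 0  ⊔preds=000000  new=110001  old=000000  +wl: 
  step 2. node 1  ⊔preds=000000  new=011001  stable
  step 3. node 2  ⊔preds=111011  new=011011  old=000000  +wl: 0
  step 4. node 3  ⊔preds=011011  new=111101  old=011101  +wl: 
  step 5. node 4  ⊔preds=110001  new=011110  old=011010  +wl: 
  step 6. node 5  ⊔preds=110001  new=011001  old=000000  +wl: 
  step 7. node 6  ⊔preds=110001  new=111111  old=111011  +wl: 2
  step 8. node 7  ⊔preds=011110  new=101110  old=000000  +wl: 4
  step 9. node 0  ⊔preds=011011  new=110001  stable
  step 10. node 2  ⊔preds=111111  new=011011  stable
  step 11. node 4  ⊔preds=111111  new=011110  stable

Least fixpoint reached:
  node 0: 110001
  node 1: 011001
  node 2: 011011
  node 3: 111101
  node 4: 011110
  node 5: 011001
  node 6: 111111
  node 7: 101110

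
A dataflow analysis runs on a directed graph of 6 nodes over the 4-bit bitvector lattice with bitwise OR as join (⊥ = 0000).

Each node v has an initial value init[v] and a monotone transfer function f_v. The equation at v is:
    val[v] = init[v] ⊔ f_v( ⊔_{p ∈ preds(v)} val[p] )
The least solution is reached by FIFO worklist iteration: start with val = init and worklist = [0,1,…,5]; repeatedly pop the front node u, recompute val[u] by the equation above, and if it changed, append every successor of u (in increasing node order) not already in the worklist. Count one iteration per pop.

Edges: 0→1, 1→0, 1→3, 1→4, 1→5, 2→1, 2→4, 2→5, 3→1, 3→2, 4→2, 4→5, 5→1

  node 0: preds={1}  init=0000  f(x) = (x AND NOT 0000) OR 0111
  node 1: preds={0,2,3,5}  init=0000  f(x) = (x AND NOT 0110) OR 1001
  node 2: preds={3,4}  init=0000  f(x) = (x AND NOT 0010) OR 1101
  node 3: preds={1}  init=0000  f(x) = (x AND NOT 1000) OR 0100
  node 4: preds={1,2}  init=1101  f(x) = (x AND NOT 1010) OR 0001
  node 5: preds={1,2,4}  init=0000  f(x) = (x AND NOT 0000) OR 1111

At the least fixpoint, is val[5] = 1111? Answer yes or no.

Trace (9 dequeues):
  [1] u=0 | in 0000 | out 0111 | prev 0000 | push {}
  [2] u=1 | in 0111 | out 1001 | prev 0000 | push {0}
  [3] u=2 | in 1101 | out 1101 | prev 0000 | push {1}
  [4] u=3 | in 1001 | out 0101 | prev 0000 | push {2}
  [5] u=4 | in 1101 | out 1101 | ==
  [6] u=5 | in 1101 | out 1111 | prev 0000 | push {}
  [7] u=0 | in 1001 | out 1111 | prev 0111 | push {}
  [8] u=1 | in 1111 | out 1001 | ==
  [9] u=2 | in 1101 | out 1101 | ==

Converged values:
  [0] 1111
  [1] 1001
  [2] 1101
  [3] 0101
  [4] 1101
  [5] 1111

yes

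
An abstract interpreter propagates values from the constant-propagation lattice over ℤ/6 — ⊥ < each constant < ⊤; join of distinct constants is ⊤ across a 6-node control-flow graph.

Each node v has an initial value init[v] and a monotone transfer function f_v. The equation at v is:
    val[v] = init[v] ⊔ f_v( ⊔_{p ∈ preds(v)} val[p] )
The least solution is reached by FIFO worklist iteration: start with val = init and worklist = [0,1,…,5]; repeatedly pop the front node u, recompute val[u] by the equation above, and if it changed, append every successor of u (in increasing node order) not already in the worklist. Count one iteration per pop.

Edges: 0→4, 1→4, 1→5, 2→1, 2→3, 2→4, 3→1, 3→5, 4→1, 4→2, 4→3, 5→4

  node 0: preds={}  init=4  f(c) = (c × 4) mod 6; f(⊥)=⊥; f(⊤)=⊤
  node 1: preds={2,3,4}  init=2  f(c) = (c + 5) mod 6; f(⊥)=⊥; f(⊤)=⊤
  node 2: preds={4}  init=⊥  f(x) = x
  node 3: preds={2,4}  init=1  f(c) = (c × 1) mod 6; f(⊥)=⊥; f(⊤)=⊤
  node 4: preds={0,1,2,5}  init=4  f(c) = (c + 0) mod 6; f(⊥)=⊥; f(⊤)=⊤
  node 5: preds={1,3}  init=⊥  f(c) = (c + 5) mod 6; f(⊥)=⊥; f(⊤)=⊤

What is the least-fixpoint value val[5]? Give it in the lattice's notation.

⊤

Iteration log — 11 steps:
  step 1. node 0  ⊔preds=⊥  new=4  stable
  step 2. node 1  ⊔preds=⊤  new=⊤  old=2  +wl: 
  step 3. node 2  ⊔preds=4  new=4  old=⊥  +wl: 1
  step 4. node 3  ⊔preds=4  new=⊤  old=1  +wl: 
  step 5. node 4  ⊔preds=⊤  new=⊤  old=4  +wl: 2,3
  step 6. node 5  ⊔preds=⊤  new=⊤  old=⊥  +wl: 4
  step 7. node 1  ⊔preds=⊤  new=⊤  stable
  step 8. node 2  ⊔preds=⊤  new=⊤  old=4  +wl: 1
  step 9. node 3  ⊔preds=⊤  new=⊤  stable
  step 10. node 4  ⊔preds=⊤  new=⊤  stable
  step 11. node 1  ⊔preds=⊤  new=⊤  stable

Least fixpoint reached:
  node 0: 4
  node 1: ⊤
  node 2: ⊤
  node 3: ⊤
  node 4: ⊤
  node 5: ⊤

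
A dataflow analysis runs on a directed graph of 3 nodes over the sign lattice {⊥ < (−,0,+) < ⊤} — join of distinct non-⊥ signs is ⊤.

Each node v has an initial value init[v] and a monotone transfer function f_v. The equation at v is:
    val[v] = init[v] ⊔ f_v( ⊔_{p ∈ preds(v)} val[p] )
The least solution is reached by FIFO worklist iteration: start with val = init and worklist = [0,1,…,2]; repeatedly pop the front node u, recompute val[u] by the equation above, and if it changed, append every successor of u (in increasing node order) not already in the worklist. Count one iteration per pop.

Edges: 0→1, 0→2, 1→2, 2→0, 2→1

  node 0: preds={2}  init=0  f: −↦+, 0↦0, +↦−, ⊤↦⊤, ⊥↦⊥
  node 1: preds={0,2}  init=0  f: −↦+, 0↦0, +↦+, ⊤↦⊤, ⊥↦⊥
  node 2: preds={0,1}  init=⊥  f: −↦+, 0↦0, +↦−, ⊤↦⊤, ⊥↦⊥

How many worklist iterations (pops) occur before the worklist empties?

Iteration log — 5 steps:
  step 1. node 0  ⊔preds=⊥  new=0  stable
  step 2. node 1  ⊔preds=0  new=0  stable
  step 3. node 2  ⊔preds=0  new=0  old=⊥  +wl: 0,1
  step 4. node 0  ⊔preds=0  new=0  stable
  step 5. node 1  ⊔preds=0  new=0  stable

Least fixpoint reached:
  node 0: 0
  node 1: 0
  node 2: 0

5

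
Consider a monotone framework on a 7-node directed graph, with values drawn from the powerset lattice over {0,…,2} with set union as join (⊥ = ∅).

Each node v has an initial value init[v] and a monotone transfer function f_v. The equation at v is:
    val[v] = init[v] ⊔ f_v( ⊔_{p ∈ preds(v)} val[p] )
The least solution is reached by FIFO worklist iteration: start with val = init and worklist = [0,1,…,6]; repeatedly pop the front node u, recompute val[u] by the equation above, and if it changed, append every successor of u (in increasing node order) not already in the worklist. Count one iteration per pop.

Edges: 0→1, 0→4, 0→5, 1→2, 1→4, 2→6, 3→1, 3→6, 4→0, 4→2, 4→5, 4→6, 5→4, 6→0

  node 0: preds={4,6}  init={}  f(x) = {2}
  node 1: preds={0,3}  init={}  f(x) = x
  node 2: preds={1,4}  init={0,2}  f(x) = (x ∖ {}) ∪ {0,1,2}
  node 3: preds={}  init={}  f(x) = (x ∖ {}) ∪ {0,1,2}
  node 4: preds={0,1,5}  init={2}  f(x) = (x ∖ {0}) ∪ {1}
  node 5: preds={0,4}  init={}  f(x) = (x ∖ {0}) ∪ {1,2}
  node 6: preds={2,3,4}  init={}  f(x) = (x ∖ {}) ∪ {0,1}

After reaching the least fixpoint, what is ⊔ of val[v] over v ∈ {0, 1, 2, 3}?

{0,1,2}

Worklist (11 pops):
  #1 pop 0: in={2} → {2} (was {}); enqueue []
  #2 pop 1: in={2} → {2} (was {}); enqueue []
  #3 pop 2: in={2} → {0,1,2} (was {0,2}); enqueue []
  #4 pop 3: in={} → {0,1,2} (was {}); enqueue [1]
  #5 pop 4: in={2} → {1,2} (was {2}); enqueue [0,2]
  #6 pop 5: in={1,2} → {1,2} (was {}); enqueue [4]
  #7 pop 6: in={0,1,2} → {0,1,2} (was {}); enqueue []
  #8 pop 1: in={0,1,2} → {0,1,2} (was {2}); enqueue []
  #9 pop 0: in={0,1,2} → {2} (no change)
  #10 pop 2: in={0,1,2} → {0,1,2} (no change)
  #11 pop 4: in={0,1,2} → {1,2} (no change)

Fixpoint:
  val[0] = {2}
  val[1] = {0,1,2}
  val[2] = {0,1,2}
  val[3] = {0,1,2}
  val[4] = {1,2}
  val[5] = {1,2}
  val[6] = {0,1,2}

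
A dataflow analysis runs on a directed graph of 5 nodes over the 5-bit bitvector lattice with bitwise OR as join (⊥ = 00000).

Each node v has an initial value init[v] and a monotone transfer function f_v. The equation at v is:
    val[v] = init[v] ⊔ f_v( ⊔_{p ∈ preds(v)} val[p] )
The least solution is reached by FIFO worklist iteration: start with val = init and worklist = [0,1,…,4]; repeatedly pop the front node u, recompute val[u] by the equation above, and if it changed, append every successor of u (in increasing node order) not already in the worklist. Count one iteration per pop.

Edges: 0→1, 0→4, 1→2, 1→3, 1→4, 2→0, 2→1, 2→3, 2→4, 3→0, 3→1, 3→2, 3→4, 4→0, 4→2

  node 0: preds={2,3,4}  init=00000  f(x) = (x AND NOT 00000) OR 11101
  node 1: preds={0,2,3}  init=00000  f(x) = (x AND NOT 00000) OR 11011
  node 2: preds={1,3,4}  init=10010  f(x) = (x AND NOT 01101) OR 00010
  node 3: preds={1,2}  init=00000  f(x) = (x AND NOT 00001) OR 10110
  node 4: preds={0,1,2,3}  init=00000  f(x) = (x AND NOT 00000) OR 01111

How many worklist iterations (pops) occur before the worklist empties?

Iteration log — 8 steps:
  step 1. node 0  ⊔preds=10010  new=11111  old=00000  +wl: 
  step 2. node 1  ⊔preds=11111  new=11111  old=00000  +wl: 
  step 3. node 2  ⊔preds=11111  new=10010  stable
  step 4. node 3  ⊔preds=11111  new=11110  old=00000  +wl: 0,1,2
  step 5. node 4  ⊔preds=11111  new=11111  old=00000  +wl: 
  step 6. node 0  ⊔preds=11111  new=11111  stable
  step 7. node 1  ⊔preds=11111  new=11111  stable
  step 8. node 2  ⊔preds=11111  new=10010  stable

Least fixpoint reached:
  node 0: 11111
  node 1: 11111
  node 2: 10010
  node 3: 11110
  node 4: 11111

8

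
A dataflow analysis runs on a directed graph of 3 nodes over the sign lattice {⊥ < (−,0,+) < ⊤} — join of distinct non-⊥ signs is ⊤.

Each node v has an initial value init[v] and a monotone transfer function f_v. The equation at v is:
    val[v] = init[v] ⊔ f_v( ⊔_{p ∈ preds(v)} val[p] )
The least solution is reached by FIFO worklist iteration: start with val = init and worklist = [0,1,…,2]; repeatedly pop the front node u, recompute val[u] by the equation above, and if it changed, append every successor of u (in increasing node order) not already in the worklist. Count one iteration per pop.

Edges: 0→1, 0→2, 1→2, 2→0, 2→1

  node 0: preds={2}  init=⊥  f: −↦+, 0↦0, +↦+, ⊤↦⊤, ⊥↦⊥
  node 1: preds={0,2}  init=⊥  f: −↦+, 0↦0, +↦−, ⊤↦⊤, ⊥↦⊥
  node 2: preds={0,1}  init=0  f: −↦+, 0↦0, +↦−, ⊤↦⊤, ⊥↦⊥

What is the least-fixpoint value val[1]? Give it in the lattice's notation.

0

Worklist (3 pops):
  #1 pop 0: in=0 → 0 (was ⊥); enqueue []
  #2 pop 1: in=0 → 0 (was ⊥); enqueue []
  #3 pop 2: in=0 → 0 (no change)

Fixpoint:
  val[0] = 0
  val[1] = 0
  val[2] = 0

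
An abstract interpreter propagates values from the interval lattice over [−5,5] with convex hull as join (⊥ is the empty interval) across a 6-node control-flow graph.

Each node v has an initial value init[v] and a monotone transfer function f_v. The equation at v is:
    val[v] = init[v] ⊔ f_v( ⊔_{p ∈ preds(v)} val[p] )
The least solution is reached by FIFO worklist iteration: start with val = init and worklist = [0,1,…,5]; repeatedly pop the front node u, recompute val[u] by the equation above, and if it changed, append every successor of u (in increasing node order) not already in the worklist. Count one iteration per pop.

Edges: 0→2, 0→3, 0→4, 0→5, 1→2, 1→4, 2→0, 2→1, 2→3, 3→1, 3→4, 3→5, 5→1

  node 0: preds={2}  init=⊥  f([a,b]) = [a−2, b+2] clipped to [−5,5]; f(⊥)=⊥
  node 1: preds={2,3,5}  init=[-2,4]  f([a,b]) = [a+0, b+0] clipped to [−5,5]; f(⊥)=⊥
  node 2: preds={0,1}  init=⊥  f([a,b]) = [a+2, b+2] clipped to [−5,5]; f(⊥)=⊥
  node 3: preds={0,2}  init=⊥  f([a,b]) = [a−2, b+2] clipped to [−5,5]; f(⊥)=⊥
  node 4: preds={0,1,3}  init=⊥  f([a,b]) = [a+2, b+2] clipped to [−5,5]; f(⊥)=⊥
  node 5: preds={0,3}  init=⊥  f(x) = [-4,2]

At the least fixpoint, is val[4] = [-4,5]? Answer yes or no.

Trace (27 dequeues):
  [1] u=0 | in ⊥ | out ⊥ | ==
  [2] u=1 | in ⊥ | out [-2,4] | ==
  [3] u=2 | in [-2,4] | out [0,5] | prev ⊥ | push {0,1}
  [4] u=3 | in [0,5] | out [-2,5] | prev ⊥ | push {}
  [5] u=4 | in [-2,5] | out [0,5] | prev ⊥ | push {}
  [6] u=5 | in [-2,5] | out [-4,2] | prev ⊥ | push {}
  [7] u=0 | in [0,5] | out [-2,5] | prev ⊥ | push {2,3,4,5}
  [8] u=1 | in [-4,5] | out [-4,5] | prev [-2,4] | push {}
  [9] u=2 | in [-4,5] | out [-2,5] | prev [0,5] | push {0,1}
  [10] u=3 | in [-2,5] | out [-4,5] | prev [-2,5] | push {}
  [11] u=4 | in [-4,5] | out [-2,5] | prev [0,5] | push {}
  [12] u=5 | in [-4,5] | out [-4,2] | ==
  [13] u=0 | in [-2,5] | out [-4,5] | prev [-2,5] | push {2,3,4,5}
  [14] u=1 | in [-4,5] | out [-4,5] | ==
  [15] u=2 | in [-4,5] | out [-2,5] | ==
  [16] u=3 | in [-4,5] | out [-5,5] | prev [-4,5] | push {1}
  [17] u=4 | in [-5,5] | out [-3,5] | prev [-2,5] | push {}
  [18] u=5 | in [-5,5] | out [-4,2] | ==
  [19] u=1 | in [-5,5] | out [-5,5] | prev [-4,5] | push {2,4}
  [20] u=2 | in [-5,5] | out [-3,5] | prev [-2,5] | push {0,1,3}
  [21] u=4 | in [-5,5] | out [-3,5] | ==
  [22] u=0 | in [-3,5] | out [-5,5] | prev [-4,5] | push {2,4,5}
  [23] u=1 | in [-5,5] | out [-5,5] | ==
  [24] u=3 | in [-5,5] | out [-5,5] | ==
  [25] u=2 | in [-5,5] | out [-3,5] | ==
  [26] u=4 | in [-5,5] | out [-3,5] | ==
  [27] u=5 | in [-5,5] | out [-4,2] | ==

Converged values:
  [0] [-5,5]
  [1] [-5,5]
  [2] [-3,5]
  [3] [-5,5]
  [4] [-3,5]
  [5] [-4,2]

no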